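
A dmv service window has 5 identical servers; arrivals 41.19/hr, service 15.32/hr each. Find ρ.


ρ = λ/(cμ) = 41.19/(5·15.32) = 41.19/76.60 = 0.5377

Final: 0.5377


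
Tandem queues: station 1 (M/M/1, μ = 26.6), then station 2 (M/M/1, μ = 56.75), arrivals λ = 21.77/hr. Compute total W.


Each node sees arrival rate λ = 21.77/hr (tandem ⇒ throughput preserved).
W₁ = 1/(μ₁−λ) = 1/(26.6−21.77) = 0.20704 hr
W₂ = 1/(μ₂−λ) = 1/(56.75−21.77) = 0.02859 hr
W_total = W₁ + W₂ = 0.20704 + 0.02859 = 0.23563 hr

Final: 0.23563 hr


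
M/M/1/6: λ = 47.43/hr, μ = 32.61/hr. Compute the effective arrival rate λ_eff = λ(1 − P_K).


ρ = 1.4545; P_K = (1−ρ)ρ^6/(1−ρ^7) = 0.336930
λ_eff = λ(1 − P_K) = 47.43·(1 − 0.336930) = 47.43·0.663070 = 31.4494 /hr

Final: 31.4494 /hr


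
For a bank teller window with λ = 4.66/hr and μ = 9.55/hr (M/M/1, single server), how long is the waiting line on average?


ρ = 4.66/9.55 = 0.4880
Lq = ρ²/(1−ρ) = 0.2381/0.5120 = 0.4650

Final: 0.4650


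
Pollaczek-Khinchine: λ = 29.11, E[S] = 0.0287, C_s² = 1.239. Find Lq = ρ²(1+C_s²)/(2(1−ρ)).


ρ = λ·E[S] = 29.11·0.0287 = 0.8355
Lq = ρ²(1+C_s²)/(2(1−ρ)) = 0.6980·(1+1.239)/(2·0.1645)
= 0.6980·2.2390/0.3291 = 4.74890

Final: 4.74890


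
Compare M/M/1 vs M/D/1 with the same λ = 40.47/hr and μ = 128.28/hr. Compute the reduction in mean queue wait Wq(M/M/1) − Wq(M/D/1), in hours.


ρ = 40.47/128.28 = 0.3155
Wq(M/M/1) = ρ/(μ−λ) = 0.3155/87.81 = 0.003593 hr
Wq(M/D/1) = ρ/(2(μ−λ)) = 0.001796 hr
Savings = 0.003593 − 0.001796 = 0.001796 hr

Final: 0.001796 hr


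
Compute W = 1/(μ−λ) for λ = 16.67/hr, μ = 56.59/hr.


W = 1/(μ−λ) = 1/(56.59 − 16.67) = 1/39.92 = 0.02505 hr

Final: 0.02505 hr


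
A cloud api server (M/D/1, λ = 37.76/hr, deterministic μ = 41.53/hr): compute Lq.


ρ = 37.76/41.53 = 0.9092
M/D/1: Lq = ρ²/(2(1−ρ)) = 0.8267/(2·0.09078) = 4.55335

Final: 4.55335


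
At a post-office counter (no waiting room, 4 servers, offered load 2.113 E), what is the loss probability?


B(c,a) = (a^c/c!) / Σ_{k=0}^{c} a^k/k!
a^4/4! = 0.830590
Σ terms (k=0..4): 1.00000 + 2.11300 + 2.23238 + 1.57234 + 0.83059 = 7.748317
B = 0.830590/7.748317 = 0.107196

Final: 0.107196


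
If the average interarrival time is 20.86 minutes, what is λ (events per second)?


λ = 1/(interarrival time) in consistent units.
1 second = 0.0166667 min, so λ = 0.0166667/20.86 = 0.0007990 per second

Final: 0.0007990 /sec


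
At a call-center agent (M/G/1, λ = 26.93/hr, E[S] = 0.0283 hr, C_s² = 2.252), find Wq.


ρ = λ·E[S] = 26.93·0.0283 = 0.7621
E[S²] = E[S]²(1+C_s²) = 0.0283²·(1+2.252) = 0.002604
Wq = λ·E[S²]/(2(1−ρ)) = 26.93·0.002604/(2·0.2379) = 0.14742 hr

Final: 0.14742 hr


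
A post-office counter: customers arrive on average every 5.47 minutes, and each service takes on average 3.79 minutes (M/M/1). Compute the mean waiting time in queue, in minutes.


λ = 60/5.47 = 10.9689 /hr
μ = 60/3.79 = 15.8311 /hr
ρ = λ/μ = 10.9689/15.8311 = 0.6929
Wq = ρ/(μ−λ) = 0.6929/(15.8311−10.9689) = 0.14250 hr
In minutes: 0.14250·60 = 8.550 min

Final: 8.550 min


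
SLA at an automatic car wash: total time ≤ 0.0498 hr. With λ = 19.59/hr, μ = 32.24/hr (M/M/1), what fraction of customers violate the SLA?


W ~ Exponential(μ−λ) for M/M/1.
μ − λ = 32.24 − 19.59 = 12.6500
P(W > t) = e^{−(μ−λ)t} = e^{−0.6300} = 0.532608

Final: 0.532608


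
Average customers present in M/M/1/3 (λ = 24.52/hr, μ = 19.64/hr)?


ρ = 24.52/19.64 = 1.2485
L = ρ[1 − (K+1)ρ^K + Kρ^(K+1)] / [(1−ρ)(1−ρ^(K+1))]
Numerator: 1.2485·(1 − 4·1.945974 + 3·2.429495) = 0.629966
Denominator: (-0.2485)·(-1.429495) = 0.355190
L = 0.629966/0.355190 = 1.7736

Final: 1.7736


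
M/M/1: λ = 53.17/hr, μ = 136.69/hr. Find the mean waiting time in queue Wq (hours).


ρ = 53.17/136.69 = 0.3890
Wq = ρ/(μ−λ) = 0.3890/(136.69 − 53.17) = 0.3890/83.52 = 0.004657 hr

Final: 0.004657 hr


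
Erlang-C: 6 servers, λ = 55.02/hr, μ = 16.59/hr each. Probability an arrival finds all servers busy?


a = λ/μ = 3.3165; ρ = a/6 = 0.5527
P₀ = 0.035197 (from M/M/c formula)
C(c,a) = [a^c/(c!(1−ρ))]·P₀ = [1330.59290/(720·0.4473)]·0.035197
= 4.13195·0.035197 = 0.145433

Final: 0.145433


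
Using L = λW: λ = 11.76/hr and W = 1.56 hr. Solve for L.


L = λW = 11.76·1.56 = 18.3456

Final: 18.3456


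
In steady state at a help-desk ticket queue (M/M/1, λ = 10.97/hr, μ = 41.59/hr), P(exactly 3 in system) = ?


ρ = 10.97/41.59 = 0.2638
P_n = (1−ρ)·ρ^n = (1 − 0.2638)·0.2638^3 = 0.7362·0.018351 = 0.013510

Final: 0.013510


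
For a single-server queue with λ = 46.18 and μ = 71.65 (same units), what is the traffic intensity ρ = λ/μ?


ρ = λ/μ = 46.18/71.65 = 0.6445

Final: 0.6445


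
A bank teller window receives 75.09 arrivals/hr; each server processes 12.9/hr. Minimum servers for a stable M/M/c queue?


Stability requires cμ > λ ⇔ c > λ/μ.
λ/μ = 75.09/12.9 = 5.8209
Minimum integer c = ⌊5.8209⌋ + 1 = 6
Check: 6·12.9 = 77.40 > 75.09, while 5·12.9 = 64.50 ≤ 75.09

Final: 6 servers


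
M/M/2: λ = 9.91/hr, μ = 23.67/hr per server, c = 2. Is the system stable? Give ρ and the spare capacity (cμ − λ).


Total capacity cμ = 2·23.67 = 47.34/hr
ρ = λ/(cμ) = 9.91/47.34 = 0.2093
Stable ⇔ ρ < 1: YES
Spare capacity = cμ − λ = 47.34 − 9.91 = 37.43/hr

Final: ρ = 0.2093; stable; margin = 37.43/hr


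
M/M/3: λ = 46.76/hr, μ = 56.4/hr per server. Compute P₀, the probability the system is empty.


a = λ/μ = 46.76/56.4 = 0.8291; ρ = a/c = 0.2764
Σ_{k=0}^{2} a^k/k! (terms k=0..2) = 1.00000 + 0.82908 + 0.34369 = 2.17276
Tail: a^3/(3!(1−ρ)) = 0.56988/(6·0.7236) = 0.13125
P₀ = 1/(2.17276 + 0.13125) = 1/2.30402 = 0.434025

Final: 0.434025


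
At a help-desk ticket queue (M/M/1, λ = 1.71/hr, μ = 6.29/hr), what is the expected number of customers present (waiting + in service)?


ρ = λ/μ = 1.71/6.29 = 0.2719
L = ρ/(1−ρ) = 0.2719/(1 − 0.2719) = 0.2719/0.7281 = 0.3734

Final: 0.3734


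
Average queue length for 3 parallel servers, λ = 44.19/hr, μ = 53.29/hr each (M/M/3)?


a = λ/μ = 0.8292; ρ = a/3 = 0.2764
P₀ = 0.433954
Lq = P₀·a^c·ρ / (c!·(1−ρ)²) = 0.433954·0.57021·0.2764/(6·0.52358)
= 0.02177

Final: 0.02177


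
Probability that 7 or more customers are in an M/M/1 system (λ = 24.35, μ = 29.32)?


ρ = 24.35/29.32 = 0.8305
P(N ≥ n) = ρ^n = 0.8305^7 = 0.272487

Final: 0.272487


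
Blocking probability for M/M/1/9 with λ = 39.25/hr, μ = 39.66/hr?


ρ = λ/μ = 39.25/39.66 = 0.9897
P_K = (1−ρ)ρ^K/(1−ρ^(K+1)) = (0.01034·0.910715)/(1 − 0.901300)
= 0.009415/0.098700 = 0.095389

Final: 0.095389


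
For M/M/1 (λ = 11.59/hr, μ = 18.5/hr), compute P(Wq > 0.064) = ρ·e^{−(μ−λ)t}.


ρ = 11.59/18.5 = 0.6265
P(Wq > t) = ρ·e^{−(μ−λ)t} = 0.6265·e^{−0.4422}
= 0.6265·0.642595 = 0.402577

Final: 0.402577


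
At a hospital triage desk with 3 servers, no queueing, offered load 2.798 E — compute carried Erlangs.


B(3,2.798) = 0.321285 (Erlang-B)
Carried load = a(1 − B) = 2.798·(1 − 0.321285) = 2.798·0.678715 = 1.8990 E

Final: 1.8990 Erlangs


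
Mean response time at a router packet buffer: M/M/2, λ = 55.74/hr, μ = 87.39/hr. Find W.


a = 0.6378; ρ = 0.3189; P₀ = 0.516398
Lq = P₀·a^c·ρ/(c!(1−ρ)²) = 0.07222
Wq = Lq/λ = 0.07222/55.74 = 0.001296 hr
W = Wq + 1/μ = 0.001296 + 0.01144 = 0.01274 hr

Final: 0.01274 hr


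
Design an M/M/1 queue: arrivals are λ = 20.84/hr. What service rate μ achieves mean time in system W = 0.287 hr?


W = 1/(μ−λ) ⇒ μ − λ = 1/W = 1/0.287 = 3.4843
μ = λ + 1/W = 20.84 + 3.4843 = 24.3243 per hr

Final: 24.3243 /hr


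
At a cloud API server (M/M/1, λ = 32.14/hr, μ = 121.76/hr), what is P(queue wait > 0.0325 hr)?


ρ = 32.14/121.76 = 0.2640
P(Wq > t) = ρ·e^{−(μ−λ)t} = 0.2640·e^{−2.9127}
= 0.2640·0.054332 = 0.014341

Final: 0.014341


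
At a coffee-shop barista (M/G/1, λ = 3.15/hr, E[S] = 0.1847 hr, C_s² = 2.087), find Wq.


ρ = λ·E[S] = 3.15·0.1847 = 0.5818
E[S²] = E[S]²(1+C_s²) = 0.1847²·(1+2.087) = 0.105310
Wq = λ·E[S²]/(2(1−ρ)) = 3.15·0.105310/(2·0.4182) = 0.39662 hr

Final: 0.39662 hr


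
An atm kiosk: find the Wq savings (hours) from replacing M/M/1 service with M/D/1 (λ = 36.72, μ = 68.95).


ρ = 36.72/68.95 = 0.5326
Wq(M/M/1) = ρ/(μ−λ) = 0.5326/32.23 = 0.01652 hr
Wq(M/D/1) = ρ/(2(μ−λ)) = 0.008262 hr
Savings = 0.01652 − 0.008262 = 0.008262 hr

Final: 0.008262 hr


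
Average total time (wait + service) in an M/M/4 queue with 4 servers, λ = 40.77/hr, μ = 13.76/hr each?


a = 2.9629; ρ = 0.7407; P₀ = 0.039882
Lq = P₀·a^c·ρ/(c!(1−ρ)²) = 1.41133
Wq = Lq/λ = 1.41133/40.77 = 0.03462 hr
W = Wq + 1/μ = 0.03462 + 0.07267 = 0.10729 hr

Final: 0.10729 hr


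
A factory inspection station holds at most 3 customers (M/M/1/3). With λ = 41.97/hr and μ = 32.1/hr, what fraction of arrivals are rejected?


ρ = λ/μ = 41.97/32.1 = 1.3075
P_K = (1−ρ)ρ^K/(1−ρ^(K+1)) = (-0.3075·2.235125)/(1 − 2.922374)
= -0.687249/-1.922374 = 0.357500

Final: 0.357500


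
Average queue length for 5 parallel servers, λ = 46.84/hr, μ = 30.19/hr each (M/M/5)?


a = λ/μ = 1.5515; ρ = a/5 = 0.3103
P₀ = 0.211523
Lq = P₀·a^c·ρ / (c!·(1−ρ)²) = 0.211523·8.99019·0.3103/(120·0.47568)
= 0.01034

Final: 0.01034


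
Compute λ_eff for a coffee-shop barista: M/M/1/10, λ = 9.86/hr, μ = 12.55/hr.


ρ = 0.7857; P_K = (1−ρ)ρ^10/(1−ρ^11) = 0.020661
λ_eff = λ(1 − P_K) = 9.86·(1 − 0.020661) = 9.86·0.979339 = 9.6563 /hr

Final: 9.6563 /hr


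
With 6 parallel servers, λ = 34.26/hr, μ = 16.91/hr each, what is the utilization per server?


ρ = λ/(cμ) = 34.26/(6·16.91) = 34.26/101.46 = 0.3377

Final: 0.3377


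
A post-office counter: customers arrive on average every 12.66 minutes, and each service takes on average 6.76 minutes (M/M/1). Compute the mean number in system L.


λ = 60/12.66 = 4.7393 /hr
μ = 60/6.76 = 8.8757 /hr
ρ = λ/μ = 4.7393/8.8757 = 0.5340
L = ρ/(1−ρ) = 0.5340/0.4660 = 1.1458

Final: 1.1458


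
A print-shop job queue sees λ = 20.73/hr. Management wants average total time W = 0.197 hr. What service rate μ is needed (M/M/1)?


W = 1/(μ−λ) ⇒ μ − λ = 1/W = 1/0.197 = 5.0761
μ = λ + 1/W = 20.73 + 5.0761 = 25.8061 per hr

Final: 25.8061 /hr


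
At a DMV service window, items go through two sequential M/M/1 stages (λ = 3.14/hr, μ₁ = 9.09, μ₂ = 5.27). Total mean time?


Each node sees arrival rate λ = 3.14/hr (tandem ⇒ throughput preserved).
W₁ = 1/(μ₁−λ) = 1/(9.09−3.14) = 0.16807 hr
W₂ = 1/(μ₂−λ) = 1/(5.27−3.14) = 0.46948 hr
W_total = W₁ + W₂ = 0.16807 + 0.46948 = 0.63755 hr

Final: 0.63755 hr


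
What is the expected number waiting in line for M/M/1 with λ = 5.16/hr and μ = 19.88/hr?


ρ = 5.16/19.88 = 0.2596
Lq = ρ²/(1−ρ) = 0.06737/0.7404 = 0.09099

Final: 0.09099


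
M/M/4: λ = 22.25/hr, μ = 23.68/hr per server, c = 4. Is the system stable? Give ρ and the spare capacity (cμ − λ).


Total capacity cμ = 4·23.68 = 94.72/hr
ρ = λ/(cμ) = 22.25/94.72 = 0.2349
Stable ⇔ ρ < 1: YES
Spare capacity = cμ − λ = 94.72 − 22.25 = 72.47/hr

Final: ρ = 0.2349; stable; margin = 72.47/hr


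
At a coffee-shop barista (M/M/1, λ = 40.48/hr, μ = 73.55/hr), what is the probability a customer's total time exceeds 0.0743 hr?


W ~ Exponential(μ−λ) for M/M/1.
μ − λ = 73.55 − 40.48 = 33.0700
P(W > t) = e^{−(μ−λ)t} = e^{−2.4571} = 0.085683

Final: 0.085683


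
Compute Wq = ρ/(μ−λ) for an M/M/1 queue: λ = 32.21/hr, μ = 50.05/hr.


ρ = 32.21/50.05 = 0.6436
Wq = ρ/(μ−λ) = 0.6436/(50.05 − 32.21) = 0.6436/17.84 = 0.03607 hr

Final: 0.03607 hr


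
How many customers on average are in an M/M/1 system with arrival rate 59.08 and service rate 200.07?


ρ = λ/μ = 59.08/200.07 = 0.2953
L = ρ/(1−ρ) = 0.2953/(1 − 0.2953) = 0.2953/0.7047 = 0.4190

Final: 0.4190


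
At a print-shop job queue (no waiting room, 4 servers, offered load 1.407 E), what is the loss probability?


B(c,a) = (a^c/c!) / Σ_{k=0}^{c} a^k/k!
a^4/4! = 0.163292
Σ terms (k=0..4): 1.00000 + 1.40700 + 0.98982 + 0.46423 + 0.16329 = 4.024344
B = 0.163292/4.024344 = 0.040576

Final: 0.040576


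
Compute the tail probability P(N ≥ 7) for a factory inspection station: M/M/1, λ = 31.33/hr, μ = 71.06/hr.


ρ = 31.33/71.06 = 0.4409
P(N ≥ n) = ρ^n = 0.4409^7 = 0.003239

Final: 0.003239


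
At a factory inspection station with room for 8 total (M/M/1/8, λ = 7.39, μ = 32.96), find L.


ρ = 7.39/32.96 = 0.2242
L = ρ[1 − (K+1)ρ^K + Kρ^(K+1)] / [(1−ρ)(1−ρ^(K+1))]
Numerator: 0.2242·(1 − 9·0.000006386 + 8·0.000001432) = 0.224201
Denominator: (0.7758)·(0.999999) = 0.775788
L = 0.224201/0.775788 = 0.2890

Final: 0.2890


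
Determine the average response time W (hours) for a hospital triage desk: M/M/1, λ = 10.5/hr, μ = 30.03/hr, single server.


W = 1/(μ−λ) = 1/(30.03 − 10.5) = 1/19.53 = 0.05120 hr

Final: 0.05120 hr


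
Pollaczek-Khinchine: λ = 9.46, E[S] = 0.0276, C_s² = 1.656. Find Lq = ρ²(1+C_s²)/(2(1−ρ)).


ρ = λ·E[S] = 9.46·0.0276 = 0.2611
Lq = ρ²(1+C_s²)/(2(1−ρ)) = 0.06817·(1+1.656)/(2·0.7389)
= 0.06817·2.6560/1.4778 = 0.12252

Final: 0.12252


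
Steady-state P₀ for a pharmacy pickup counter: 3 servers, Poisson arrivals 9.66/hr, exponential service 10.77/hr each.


a = λ/μ = 9.66/10.77 = 0.8969; ρ = a/c = 0.2990
Σ_{k=0}^{2} a^k/k! (terms k=0..2) = 1.00000 + 0.89694 + 0.40225 = 2.29918
Tail: a^3/(3!(1−ρ)) = 0.72158/(6·0.7010) = 0.17155
P₀ = 1/(2.29918 + 0.17155) = 1/2.47074 = 0.404737

Final: 0.404737


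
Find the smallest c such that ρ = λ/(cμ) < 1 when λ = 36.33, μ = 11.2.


Stability requires cμ > λ ⇔ c > λ/μ.
λ/μ = 36.33/11.2 = 3.2437
Minimum integer c = ⌊3.2437⌋ + 1 = 4
Check: 4·11.2 = 44.80 > 36.33, while 3·11.2 = 33.60 ≤ 36.33

Final: 4 servers


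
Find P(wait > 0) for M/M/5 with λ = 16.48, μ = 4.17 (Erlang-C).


a = λ/μ = 3.9520; ρ = a/5 = 0.7904
P₀ = 0.013977 (from M/M/c formula)
C(c,a) = [a^c/(c!(1−ρ))]·P₀ = [964.06377/(120·0.2096)]·0.013977
= 38.33091·0.013977 = 0.535767

Final: 0.535767


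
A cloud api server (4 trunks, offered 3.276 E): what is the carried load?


B(4,3.276) = 0.236400 (Erlang-B)
Carried load = a(1 − B) = 3.276·(1 − 0.236400) = 3.276·0.763600 = 2.5016 E

Final: 2.5016 Erlangs


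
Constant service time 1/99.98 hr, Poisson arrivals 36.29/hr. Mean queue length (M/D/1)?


ρ = 36.29/99.98 = 0.3630
M/D/1: Lq = ρ²/(2(1−ρ)) = 0.1317/(2·0.6370) = 0.10341

Final: 0.10341


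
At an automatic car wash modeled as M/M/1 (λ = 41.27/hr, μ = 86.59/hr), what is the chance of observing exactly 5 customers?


ρ = 41.27/86.59 = 0.4766
P_n = (1−ρ)·ρ^n = (1 − 0.4766)·0.4766^5 = 0.5234·0.024594 = 0.012872

Final: 0.012872


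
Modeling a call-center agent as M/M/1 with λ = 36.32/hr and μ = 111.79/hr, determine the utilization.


ρ = λ/μ = 36.32/111.79 = 0.3249

Final: 0.3249


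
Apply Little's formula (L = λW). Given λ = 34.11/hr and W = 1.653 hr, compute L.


L = λW = 34.11·1.653 = 56.3838

Final: 56.3838


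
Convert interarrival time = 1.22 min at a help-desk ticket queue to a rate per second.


λ = 1/(interarrival time) in consistent units.
1 second = 0.0166667 min, so λ = 0.0166667/1.22 = 0.01366 per second

Final: 0.01366 /sec


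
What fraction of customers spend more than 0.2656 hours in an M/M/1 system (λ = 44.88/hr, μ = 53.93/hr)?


W ~ Exponential(μ−λ) for M/M/1.
μ − λ = 53.93 − 44.88 = 9.0500
P(W > t) = e^{−(μ−λ)t} = e^{−2.4037} = 0.090385

Final: 0.090385


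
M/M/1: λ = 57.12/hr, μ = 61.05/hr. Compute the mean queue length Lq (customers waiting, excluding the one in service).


ρ = 57.12/61.05 = 0.9356
Lq = ρ²/(1−ρ) = 0.8754/0.06437 = 13.5987

Final: 13.5987


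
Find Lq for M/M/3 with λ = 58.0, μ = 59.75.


a = λ/μ = 0.9707; ρ = a/3 = 0.3236
P₀ = 0.374922
Lq = P₀·a^c·ρ / (c!·(1−ρ)²) = 0.374922·0.91468·0.3236/(6·0.45756)
= 0.04042

Final: 0.04042


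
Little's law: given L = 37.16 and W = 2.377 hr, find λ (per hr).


λ = L/W = 37.16/2.377 = 15.6332 /hr

Final: 15.6332 /hr


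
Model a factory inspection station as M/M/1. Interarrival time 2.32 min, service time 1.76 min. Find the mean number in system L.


λ = 60/2.32 = 25.8621 /hr
μ = 60/1.76 = 34.0909 /hr
ρ = λ/μ = 25.8621/34.0909 = 0.7586
L = ρ/(1−ρ) = 0.7586/0.2414 = 3.1429

Final: 3.1429


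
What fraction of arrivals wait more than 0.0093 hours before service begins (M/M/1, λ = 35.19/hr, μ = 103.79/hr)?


ρ = 35.19/103.79 = 0.3391
P(Wq > t) = ρ·e^{−(μ−λ)t} = 0.3391·e^{−0.6380}
= 0.3391·0.528359 = 0.179140

Final: 0.179140


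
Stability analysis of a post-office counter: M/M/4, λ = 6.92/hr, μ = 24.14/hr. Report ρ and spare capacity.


Total capacity cμ = 4·24.14 = 96.56/hr
ρ = λ/(cμ) = 6.92/96.56 = 0.07167
Stable ⇔ ρ < 1: YES
Spare capacity = cμ − λ = 96.56 − 6.92 = 89.64/hr

Final: ρ = 0.07167; stable; margin = 89.64/hr


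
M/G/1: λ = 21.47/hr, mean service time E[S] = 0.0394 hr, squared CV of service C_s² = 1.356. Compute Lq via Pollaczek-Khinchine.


ρ = λ·E[S] = 21.47·0.0394 = 0.8459
Lq = ρ²(1+C_s²)/(2(1−ρ)) = 0.7156·(1+1.356)/(2·0.1541)
= 0.7156·2.3560/0.3082 = 5.47079

Final: 5.47079


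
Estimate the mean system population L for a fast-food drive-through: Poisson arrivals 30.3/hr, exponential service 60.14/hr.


ρ = λ/μ = 30.3/60.14 = 0.5038
L = ρ/(1−ρ) = 0.5038/(1 − 0.5038) = 0.5038/0.4962 = 1.0154

Final: 1.0154


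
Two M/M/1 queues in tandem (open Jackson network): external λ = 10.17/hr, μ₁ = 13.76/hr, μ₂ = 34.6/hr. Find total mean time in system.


Each node sees arrival rate λ = 10.17/hr (tandem ⇒ throughput preserved).
W₁ = 1/(μ₁−λ) = 1/(13.76−10.17) = 0.27855 hr
W₂ = 1/(μ₂−λ) = 1/(34.6−10.17) = 0.04093 hr
W_total = W₁ + W₂ = 0.27855 + 0.04093 = 0.31948 hr

Final: 0.31948 hr


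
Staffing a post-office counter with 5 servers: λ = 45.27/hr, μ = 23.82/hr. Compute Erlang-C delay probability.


a = λ/μ = 1.9005; ρ = a/5 = 0.3801
P₀ = 0.148645 (from M/M/c formula)
C(c,a) = [a^c/(c!(1−ρ))]·P₀ = [24.79383/(120·0.6199)]·0.148645
= 0.33330·0.148645 = 0.049544

Final: 0.049544


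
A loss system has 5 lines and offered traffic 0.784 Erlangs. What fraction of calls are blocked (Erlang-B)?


B(c,a) = (a^c/c!) / Σ_{k=0}^{c} a^k/k!
a^5/5! = 0.002468
Σ terms (k=0..5): 1.00000 + 0.78400 + 0.30733 + 0.08032 + 0.01574 + 0.002468 = 2.189853
B = 0.002468/2.189853 = 0.001127

Final: 0.001127


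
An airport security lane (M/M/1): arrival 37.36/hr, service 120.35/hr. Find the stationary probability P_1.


ρ = 37.36/120.35 = 0.3104
P_n = (1−ρ)·ρ^n = (1 − 0.3104)·0.3104^1 = 0.6896·0.310428 = 0.214062

Final: 0.214062


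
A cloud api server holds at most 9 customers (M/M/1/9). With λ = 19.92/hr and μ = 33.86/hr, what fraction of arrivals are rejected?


ρ = λ/μ = 19.92/33.86 = 0.5883
P_K = (1−ρ)ρ^K/(1−ρ^(K+1)) = (0.4117·0.008442)/(1 − 0.004966)
= 0.003475/0.995034 = 0.003493

Final: 0.003493


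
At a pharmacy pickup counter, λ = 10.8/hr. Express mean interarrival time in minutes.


Mean interarrival time = 1/λ = 1/10.8 hour = 0.09259 hour
In minutes: 0.09259 × 60 = 5.5556 min

Final: 5.5556 min


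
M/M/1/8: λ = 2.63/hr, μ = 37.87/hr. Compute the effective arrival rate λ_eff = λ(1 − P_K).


ρ = 0.06945; P_K = (1−ρ)ρ^8/(1−ρ^9) = 5.035e-10
λ_eff = λ(1 − P_K) = 2.63·(1 − 5.035e-10) = 2.63·1.000000 = 2.6300 /hr

Final: 2.6300 /hr


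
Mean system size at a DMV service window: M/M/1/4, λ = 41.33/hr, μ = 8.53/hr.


ρ = 41.33/8.53 = 4.8453
L = ρ[1 − (K+1)ρ^K + Kρ^(K+1)] / [(1−ρ)(1−ρ^(K+1))]
Numerator: 4.8453·(1 − 5·551.144524 + 4·2670.434134) = 38408.380444
Denominator: (-3.8453)·(-2669.434134) = 10264.647080
L = 38408.380444/10264.647080 = 3.7418

Final: 3.7418


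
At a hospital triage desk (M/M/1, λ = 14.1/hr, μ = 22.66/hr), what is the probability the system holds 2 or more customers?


ρ = 14.1/22.66 = 0.6222
P(N ≥ n) = ρ^n = 0.6222^2 = 0.387185

Final: 0.387185


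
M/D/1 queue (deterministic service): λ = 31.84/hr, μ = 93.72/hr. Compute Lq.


ρ = 31.84/93.72 = 0.3397
M/D/1: Lq = ρ²/(2(1−ρ)) = 0.1154/(2·0.6603) = 0.08740

Final: 0.08740


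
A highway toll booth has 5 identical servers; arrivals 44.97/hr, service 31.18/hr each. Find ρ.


ρ = λ/(cμ) = 44.97/(5·31.18) = 44.97/155.90 = 0.2885

Final: 0.2885


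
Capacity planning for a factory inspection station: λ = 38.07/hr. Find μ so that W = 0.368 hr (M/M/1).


W = 1/(μ−λ) ⇒ μ − λ = 1/W = 1/0.368 = 2.7174
μ = λ + 1/W = 38.07 + 2.7174 = 40.7874 per hr

Final: 40.7874 /hr


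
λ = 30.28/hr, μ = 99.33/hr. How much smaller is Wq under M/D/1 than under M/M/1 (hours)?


ρ = 30.28/99.33 = 0.3048
Wq(M/M/1) = ρ/(μ−λ) = 0.3048/69.05 = 0.004415 hr
Wq(M/D/1) = ρ/(2(μ−λ)) = 0.002207 hr
Savings = 0.004415 − 0.002207 = 0.002207 hr

Final: 0.002207 hr


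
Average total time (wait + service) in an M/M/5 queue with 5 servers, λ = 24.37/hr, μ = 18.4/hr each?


a = 1.3245; ρ = 0.2649; P₀ = 0.265732
Lq = P₀·a^c·ρ/(c!(1−ρ)²) = 0.004424
Wq = Lq/λ = 0.004424/24.37 = 0.0001815 hr
W = Wq + 1/μ = 0.0001815 + 0.05435 = 0.05453 hr

Final: 0.05453 hr


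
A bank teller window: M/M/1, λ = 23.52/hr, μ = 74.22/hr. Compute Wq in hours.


ρ = 23.52/74.22 = 0.3169
Wq = ρ/(μ−λ) = 0.3169/(74.22 − 23.52) = 0.3169/50.70 = 0.006250 hr

Final: 0.006250 hr


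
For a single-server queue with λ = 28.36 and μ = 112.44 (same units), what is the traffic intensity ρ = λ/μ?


ρ = λ/μ = 28.36/112.44 = 0.2522

Final: 0.2522


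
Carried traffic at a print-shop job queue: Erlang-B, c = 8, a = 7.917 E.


B(8,7.917) = 0.230953 (Erlang-B)
Carried load = a(1 − B) = 7.917·(1 − 0.230953) = 7.917·0.769047 = 6.0885 E

Final: 6.0885 Erlangs


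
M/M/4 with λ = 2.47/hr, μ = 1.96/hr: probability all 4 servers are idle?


a = λ/μ = 2.47/1.96 = 1.2602; ρ = a/c = 0.3151
Σ_{k=0}^{3} a^k/k! (terms k=0..3) = 1.00000 + 1.26020 + 0.79406 + 0.33356 = 3.38782
Tail: a^4/(4!(1−ρ)) = 2.52211/(24·0.6849) = 0.15342
P₀ = 1/(3.38782 + 0.15342) = 1/3.54124 = 0.282387

Final: 0.282387


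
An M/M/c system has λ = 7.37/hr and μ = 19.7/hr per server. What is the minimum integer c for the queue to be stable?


Stability requires cμ > λ ⇔ c > λ/μ.
λ/μ = 7.37/19.7 = 0.3741
Minimum integer c = ⌊0.3741⌋ + 1 = 1
Check: 1·19.7 = 19.70 > 7.37, while 0·19.7 = 0.00 ≤ 7.37

Final: 1 servers


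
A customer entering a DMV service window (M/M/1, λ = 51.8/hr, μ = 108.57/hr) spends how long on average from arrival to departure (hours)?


W = 1/(μ−λ) = 1/(108.57 − 51.8) = 1/56.77 = 0.01761 hr

Final: 0.01761 hr


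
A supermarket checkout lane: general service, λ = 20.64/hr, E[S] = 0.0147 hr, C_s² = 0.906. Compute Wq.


ρ = λ·E[S] = 20.64·0.0147 = 0.3034
E[S²] = E[S]²(1+C_s²) = 0.0147²·(1+0.906) = 0.0004119
Wq = λ·E[S²]/(2(1−ρ)) = 20.64·0.0004119/(2·0.6966) = 0.006102 hr

Final: 0.006102 hr


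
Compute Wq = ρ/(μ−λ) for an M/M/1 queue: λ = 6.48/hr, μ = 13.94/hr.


ρ = 6.48/13.94 = 0.4648
Wq = ρ/(μ−λ) = 0.4648/(13.94 − 6.48) = 0.4648/7.46 = 0.06231 hr

Final: 0.06231 hr


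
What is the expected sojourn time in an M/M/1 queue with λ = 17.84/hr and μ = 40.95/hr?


W = 1/(μ−λ) = 1/(40.95 − 17.84) = 1/23.11 = 0.04327 hr

Final: 0.04327 hr


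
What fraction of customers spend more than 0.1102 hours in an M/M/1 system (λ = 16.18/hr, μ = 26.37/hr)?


W ~ Exponential(μ−λ) for M/M/1.
μ − λ = 26.37 − 16.18 = 10.1900
P(W > t) = e^{−(μ−λ)t} = e^{−1.1229} = 0.325323

Final: 0.325323


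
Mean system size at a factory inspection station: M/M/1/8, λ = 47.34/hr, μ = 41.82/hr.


ρ = 47.34/41.82 = 1.1320
L = ρ[1 − (K+1)ρ^K + Kρ^(K+1)] / [(1−ρ)(1−ρ^(K+1))]
Numerator: 1.1320·(1 − 9·2.696211 + 8·3.052095) = 1.302771
Denominator: (-0.1320)·(-2.052095) = 0.270865
L = 1.302771/0.270865 = 4.8097

Final: 4.8097


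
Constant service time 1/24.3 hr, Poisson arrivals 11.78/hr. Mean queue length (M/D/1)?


ρ = 11.78/24.3 = 0.4848
M/D/1: Lq = ρ²/(2(1−ρ)) = 0.2350/(2·0.5152) = 0.22806

Final: 0.22806


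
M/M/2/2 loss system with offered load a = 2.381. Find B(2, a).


B(c,a) = (a^c/c!) / Σ_{k=0}^{c} a^k/k!
a^2/2! = 2.834580
Σ terms (k=0..2): 1.00000 + 2.38100 + 2.83458 = 6.215580
B = 2.834580/6.215580 = 0.456044

Final: 0.456044


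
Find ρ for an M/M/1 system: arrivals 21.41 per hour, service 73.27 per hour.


ρ = λ/μ = 21.41/73.27 = 0.2922

Final: 0.2922


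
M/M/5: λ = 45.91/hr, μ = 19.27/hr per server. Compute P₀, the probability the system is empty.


a = λ/μ = 45.91/19.27 = 2.3825; ρ = a/c = 0.4765
Σ_{k=0}^{4} a^k/k! (terms k=0..4) = 1.00000 + 2.38246 + 2.83806 + 2.25385 + 1.34243 = 9.81680
Tail: a^5/(5!(1−ρ)) = 76.75875/(120·0.5235) = 1.22187
P₀ = 1/(9.81680 + 1.22187) = 1/11.03866 = 0.090591

Final: 0.090591


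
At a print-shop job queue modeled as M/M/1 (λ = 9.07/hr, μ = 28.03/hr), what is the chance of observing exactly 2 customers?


ρ = 9.07/28.03 = 0.3236
P_n = (1−ρ)·ρ^n = (1 − 0.3236)·0.3236^2 = 0.6764·0.104705 = 0.070825

Final: 0.070825


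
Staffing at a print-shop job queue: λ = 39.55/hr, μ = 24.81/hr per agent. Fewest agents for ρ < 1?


Stability requires cμ > λ ⇔ c > λ/μ.
λ/μ = 39.55/24.81 = 1.5941
Minimum integer c = ⌊1.5941⌋ + 1 = 2
Check: 2·24.81 = 49.62 > 39.55, while 1·24.81 = 24.81 ≤ 39.55

Final: 2 servers


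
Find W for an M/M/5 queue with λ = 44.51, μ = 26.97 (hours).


a = 1.6504; ρ = 0.3301; P₀ = 0.191470
Lq = P₀·a^c·ρ/(c!(1−ρ)²) = 0.01437
Wq = Lq/λ = 0.01437/44.51 = 0.0003228 hr
W = Wq + 1/μ = 0.0003228 + 0.03708 = 0.03740 hr

Final: 0.03740 hr


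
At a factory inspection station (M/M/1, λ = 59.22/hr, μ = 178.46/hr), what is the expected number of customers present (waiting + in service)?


ρ = λ/μ = 59.22/178.46 = 0.3318
L = ρ/(1−ρ) = 0.3318/(1 − 0.3318) = 0.3318/0.6682 = 0.4966

Final: 0.4966


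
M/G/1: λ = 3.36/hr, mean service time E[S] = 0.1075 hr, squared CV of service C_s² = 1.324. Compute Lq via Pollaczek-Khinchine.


ρ = λ·E[S] = 3.36·0.1075 = 0.3612
Lq = ρ²(1+C_s²)/(2(1−ρ)) = 0.1305·(1+1.324)/(2·0.6388)
= 0.1305·2.3240/1.2776 = 0.23732

Final: 0.23732


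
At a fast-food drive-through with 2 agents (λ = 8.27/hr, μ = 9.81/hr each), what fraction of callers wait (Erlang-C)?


a = λ/μ = 0.8430; ρ = a/2 = 0.4215
P₀ = 0.406956 (from M/M/c formula)
C(c,a) = [a^c/(c!(1−ρ))]·P₀ = [0.71068/(2·0.5785)]·0.406956
= 0.61425·0.406956 = 0.249973

Final: 0.249973


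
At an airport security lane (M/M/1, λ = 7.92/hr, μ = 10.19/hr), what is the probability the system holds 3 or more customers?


ρ = 7.92/10.19 = 0.7772
P(N ≥ n) = ρ^n = 0.7772^3 = 0.469519

Final: 0.469519


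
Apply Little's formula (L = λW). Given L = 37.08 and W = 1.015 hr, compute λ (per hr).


λ = L/W = 37.08/1.015 = 36.5320 /hr

Final: 36.5320 /hr


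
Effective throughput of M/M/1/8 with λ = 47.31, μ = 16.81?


ρ = 2.8144; P_K = (1−ρ)ρ^8/(1−ρ^9) = 0.644742
λ_eff = λ(1 − P_K) = 47.31·(1 − 0.644742) = 47.31·0.355258 = 16.8072 /hr

Final: 16.8072 /hr


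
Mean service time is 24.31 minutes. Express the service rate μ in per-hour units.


μ = 1/(service time) in consistent units.
1 hour = 60 min, so μ = 60/24.31 = 2.4681 per hour

Final: 2.4681 /hr


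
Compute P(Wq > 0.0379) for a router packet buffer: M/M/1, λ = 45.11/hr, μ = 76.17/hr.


ρ = 45.11/76.17 = 0.5922
P(Wq > t) = ρ·e^{−(μ−λ)t} = 0.5922·e^{−1.1772}
= 0.5922·0.308148 = 0.182494

Final: 0.182494


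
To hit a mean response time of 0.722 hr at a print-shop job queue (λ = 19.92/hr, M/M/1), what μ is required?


W = 1/(μ−λ) ⇒ μ − λ = 1/W = 1/0.722 = 1.3850
μ = λ + 1/W = 19.92 + 1.3850 = 21.3050 per hr

Final: 21.3050 /hr


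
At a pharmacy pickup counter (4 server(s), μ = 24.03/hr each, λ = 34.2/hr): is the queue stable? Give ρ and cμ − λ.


Total capacity cμ = 4·24.03 = 96.12/hr
ρ = λ/(cμ) = 34.2/96.12 = 0.3558
Stable ⇔ ρ < 1: YES
Spare capacity = cμ − λ = 96.12 − 34.2 = 61.92/hr

Final: ρ = 0.3558; stable; margin = 61.92/hr


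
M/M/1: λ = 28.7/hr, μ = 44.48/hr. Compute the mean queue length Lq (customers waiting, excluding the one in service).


ρ = 28.7/44.48 = 0.6452
Lq = ρ²/(1−ρ) = 0.4163/0.3548 = 1.1735

Final: 1.1735


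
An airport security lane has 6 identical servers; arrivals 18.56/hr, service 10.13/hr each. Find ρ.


ρ = λ/(cμ) = 18.56/(6·10.13) = 18.56/60.78 = 0.3054

Final: 0.3054


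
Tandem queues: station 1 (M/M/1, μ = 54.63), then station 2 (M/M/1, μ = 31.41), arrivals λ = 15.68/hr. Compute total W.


Each node sees arrival rate λ = 15.68/hr (tandem ⇒ throughput preserved).
W₁ = 1/(μ₁−λ) = 1/(54.63−15.68) = 0.02567 hr
W₂ = 1/(μ₂−λ) = 1/(31.41−15.68) = 0.06357 hr
W_total = W₁ + W₂ = 0.02567 + 0.06357 = 0.08925 hr

Final: 0.08925 hr


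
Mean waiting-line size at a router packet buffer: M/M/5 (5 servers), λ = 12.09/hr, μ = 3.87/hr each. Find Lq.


a = λ/μ = 3.1240; ρ = a/5 = 0.6248
P₀ = 0.040546
Lq = P₀·a^c·ρ / (c!·(1−ρ)²) = 0.040546·297.56146·0.6248/(120·0.14077)
= 0.44625

Final: 0.44625


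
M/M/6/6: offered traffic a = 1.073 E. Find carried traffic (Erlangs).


B(6,1.073) = 0.0007250 (Erlang-B)
Carried load = a(1 − B) = 1.073·(1 − 0.0007250) = 1.073·0.999275 = 1.0722 E

Final: 1.0722 Erlangs


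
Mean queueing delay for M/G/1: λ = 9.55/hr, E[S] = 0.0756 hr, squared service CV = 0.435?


ρ = λ·E[S] = 9.55·0.0756 = 0.7220
E[S²] = E[S]²(1+C_s²) = 0.0756²·(1+0.435) = 0.008202
Wq = λ·E[S²]/(2(1−ρ)) = 9.55·0.008202/(2·0.2780) = 0.14086 hr

Final: 0.14086 hr


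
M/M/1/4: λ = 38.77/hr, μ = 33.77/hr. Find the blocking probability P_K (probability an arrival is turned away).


ρ = λ/μ = 38.77/33.77 = 1.1481
P_K = (1−ρ)ρ^K/(1−ρ^(K+1)) = (-0.1481·1.737237)/(1 − 1.994453)
= -0.257216/-0.994453 = 0.258651

Final: 0.258651


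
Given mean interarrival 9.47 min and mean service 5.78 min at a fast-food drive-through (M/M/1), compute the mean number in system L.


λ = 60/9.47 = 6.3358 /hr
μ = 60/5.78 = 10.3806 /hr
ρ = λ/μ = 6.3358/10.3806 = 0.6103
L = ρ/(1−ρ) = 0.6103/0.3897 = 1.5664

Final: 1.5664


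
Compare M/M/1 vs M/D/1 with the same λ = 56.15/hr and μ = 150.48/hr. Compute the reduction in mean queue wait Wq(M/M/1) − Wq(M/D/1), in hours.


ρ = 56.15/150.48 = 0.3731
Wq(M/M/1) = ρ/(μ−λ) = 0.3731/94.33 = 0.003956 hr
Wq(M/D/1) = ρ/(2(μ−λ)) = 0.001978 hr
Savings = 0.003956 − 0.001978 = 0.001978 hr

Final: 0.001978 hr


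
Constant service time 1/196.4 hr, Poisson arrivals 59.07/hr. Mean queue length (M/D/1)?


ρ = 59.07/196.4 = 0.3008
M/D/1: Lq = ρ²/(2(1−ρ)) = 0.09046/(2·0.6992) = 0.06468

Final: 0.06468


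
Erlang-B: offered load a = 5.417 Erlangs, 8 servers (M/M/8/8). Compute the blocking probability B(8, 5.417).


B(c,a) = (a^c/c!) / Σ_{k=0}^{c} a^k/k!
a^8/8! = 18.388663
Σ terms (k=0..8): 1.00000 + 5.41700 + 14.67194 + 26.49264 + 35.87766 + 38.86986 + 35.09300 + 27.15697 + 18.38866 = 202.967736
B = 18.388663/202.967736 = 0.090599

Final: 0.090599


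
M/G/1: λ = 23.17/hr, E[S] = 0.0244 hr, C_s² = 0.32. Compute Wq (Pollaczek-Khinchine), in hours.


ρ = λ·E[S] = 23.17·0.0244 = 0.5653
E[S²] = E[S]²(1+C_s²) = 0.0244²·(1+0.32) = 0.0007859
Wq = λ·E[S²]/(2(1−ρ)) = 23.17·0.0007859/(2·0.4347) = 0.02095 hr

Final: 0.02095 hr


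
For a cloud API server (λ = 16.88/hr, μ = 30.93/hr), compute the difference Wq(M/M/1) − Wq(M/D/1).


ρ = 16.88/30.93 = 0.5457
Wq(M/M/1) = ρ/(μ−λ) = 0.5457/14.05 = 0.03884 hr
Wq(M/D/1) = ρ/(2(μ−λ)) = 0.01942 hr
Savings = 0.03884 − 0.01942 = 0.01942 hr

Final: 0.01942 hr


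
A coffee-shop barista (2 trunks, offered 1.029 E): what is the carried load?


B(2,1.029) = 0.206933 (Erlang-B)
Carried load = a(1 − B) = 1.029·(1 − 0.206933) = 1.029·0.793067 = 0.8161 E

Final: 0.8161 Erlangs


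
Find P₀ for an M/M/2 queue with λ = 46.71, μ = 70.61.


a = λ/μ = 46.71/70.61 = 0.6615; ρ = a/c = 0.3308
Σ_{k=0}^{1} a^k/k! (terms k=0..1) = 1.00000 + 0.66152 = 1.66152
Tail: a^2/(2!(1−ρ)) = 0.43761/(2·0.6692) = 0.32695
P₀ = 1/(1.66152 + 0.32695) = 1/1.98847 = 0.502900

Final: 0.502900


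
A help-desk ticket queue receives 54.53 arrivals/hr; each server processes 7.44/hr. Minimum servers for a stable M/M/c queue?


Stability requires cμ > λ ⇔ c > λ/μ.
λ/μ = 54.53/7.44 = 7.3293
Minimum integer c = ⌊7.3293⌋ + 1 = 8
Check: 8·7.44 = 59.52 > 54.53, while 7·7.44 = 52.08 ≤ 54.53

Final: 8 servers


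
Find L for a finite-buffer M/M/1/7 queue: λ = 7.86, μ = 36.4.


ρ = 7.86/36.4 = 0.2159
L = ρ[1 − (K+1)ρ^K + Kρ^(K+1)] / [(1−ρ)(1−ρ^(K+1))]
Numerator: 0.2159·(1 − 8·0.00002189 + 7·0.000004727) = 0.215903
Denominator: (0.7841)·(0.999995) = 0.784062
L = 0.215903/0.784062 = 0.2754

Final: 0.2754


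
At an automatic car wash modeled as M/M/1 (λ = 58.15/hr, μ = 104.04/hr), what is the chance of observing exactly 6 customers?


ρ = 58.15/104.04 = 0.5589
P_n = (1−ρ)·ρ^n = (1 − 0.5589)·0.5589^6 = 0.4411·0.030486 = 0.013447

Final: 0.013447


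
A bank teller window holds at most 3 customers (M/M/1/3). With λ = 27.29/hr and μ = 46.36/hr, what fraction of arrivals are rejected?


ρ = λ/μ = 27.29/46.36 = 0.5887
P_K = (1−ρ)ρ^K/(1−ρ^(K+1)) = (0.4113·0.203977)/(1 − 0.120072)
= 0.083905/0.879928 = 0.095354

Final: 0.095354


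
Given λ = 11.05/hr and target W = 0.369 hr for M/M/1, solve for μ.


W = 1/(μ−λ) ⇒ μ − λ = 1/W = 1/0.369 = 2.7100
μ = λ + 1/W = 11.05 + 2.7100 = 13.7600 per hr

Final: 13.7600 /hr


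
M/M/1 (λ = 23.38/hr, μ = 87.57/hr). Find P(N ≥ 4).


ρ = 23.38/87.57 = 0.2670
P(N ≥ n) = ρ^n = 0.2670^4 = 0.005081

Final: 0.005081


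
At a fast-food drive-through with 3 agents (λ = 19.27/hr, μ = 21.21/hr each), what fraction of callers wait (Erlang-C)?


a = λ/μ = 0.9085; ρ = a/3 = 0.3028
P₀ = 0.399914 (from M/M/c formula)
C(c,a) = [a^c/(c!(1−ρ))]·P₀ = [0.74993/(6·0.6972)]·0.399914
= 0.17928·0.399914 = 0.071698

Final: 0.071698


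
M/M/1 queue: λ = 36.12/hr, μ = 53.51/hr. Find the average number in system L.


ρ = λ/μ = 36.12/53.51 = 0.6750
L = ρ/(1−ρ) = 0.6750/(1 − 0.6750) = 0.6750/0.3250 = 2.0771

Final: 2.0771


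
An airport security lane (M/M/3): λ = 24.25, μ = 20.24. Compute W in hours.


a = 1.1981; ρ = 0.3994; P₀ = 0.294714
Lq = P₀·a^c·ρ/(c!(1−ρ)²) = 0.09352
Wq = Lq/λ = 0.09352/24.25 = 0.003857 hr
W = Wq + 1/μ = 0.003857 + 0.04941 = 0.05326 hr

Final: 0.05326 hr


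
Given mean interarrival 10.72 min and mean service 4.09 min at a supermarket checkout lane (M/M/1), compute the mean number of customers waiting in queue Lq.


λ = 60/10.72 = 5.5970 /hr
μ = 60/4.09 = 14.6699 /hr
ρ = λ/μ = 5.5970/14.6699 = 0.3815
Lq = ρ²/(1−ρ) = 0.1456/0.6185 = 0.2354

Final: 0.2354


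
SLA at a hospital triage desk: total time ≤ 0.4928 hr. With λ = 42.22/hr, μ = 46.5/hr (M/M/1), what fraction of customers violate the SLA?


W ~ Exponential(μ−λ) for M/M/1.
μ − λ = 46.5 − 42.22 = 4.2800
P(W > t) = e^{−(μ−λ)t} = e^{−2.1092} = 0.121337

Final: 0.121337


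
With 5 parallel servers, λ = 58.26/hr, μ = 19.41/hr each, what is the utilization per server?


ρ = λ/(cμ) = 58.26/(5·19.41) = 58.26/97.05 = 0.6003

Final: 0.6003


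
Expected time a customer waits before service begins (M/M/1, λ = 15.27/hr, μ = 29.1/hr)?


ρ = 15.27/29.1 = 0.5247
Wq = ρ/(μ−λ) = 0.5247/(29.1 − 15.27) = 0.5247/13.83 = 0.03794 hr

Final: 0.03794 hr


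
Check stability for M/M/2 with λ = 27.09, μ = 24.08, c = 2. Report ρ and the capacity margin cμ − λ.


Total capacity cμ = 2·24.08 = 48.16/hr
ρ = λ/(cμ) = 27.09/48.16 = 0.5625
Stable ⇔ ρ < 1: YES
Spare capacity = cμ − λ = 48.16 − 27.09 = 21.07/hr

Final: ρ = 0.5625; stable; margin = 21.07/hr


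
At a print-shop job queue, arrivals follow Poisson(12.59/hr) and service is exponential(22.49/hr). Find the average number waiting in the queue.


ρ = 12.59/22.49 = 0.5598
Lq = ρ²/(1−ρ) = 0.3134/0.4402 = 0.7119

Final: 0.7119


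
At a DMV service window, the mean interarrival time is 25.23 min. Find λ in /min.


λ = 1/(interarrival time) in consistent units.
1 minute = 1 min, so λ = 1/25.23 = 0.03964 per minute

Final: 0.03964 /min


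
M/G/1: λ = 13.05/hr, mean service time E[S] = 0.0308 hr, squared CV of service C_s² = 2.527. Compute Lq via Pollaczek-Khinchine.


ρ = λ·E[S] = 13.05·0.0308 = 0.4019
Lq = ρ²(1+C_s²)/(2(1−ρ)) = 0.1616·(1+2.527)/(2·0.5981)
= 0.1616·3.5270/1.1961 = 0.47638

Final: 0.47638


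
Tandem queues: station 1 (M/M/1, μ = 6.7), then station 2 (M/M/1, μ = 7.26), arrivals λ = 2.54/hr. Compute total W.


Each node sees arrival rate λ = 2.54/hr (tandem ⇒ throughput preserved).
W₁ = 1/(μ₁−λ) = 1/(6.7−2.54) = 0.24038 hr
W₂ = 1/(μ₂−λ) = 1/(7.26−2.54) = 0.21186 hr
W_total = W₁ + W₂ = 0.24038 + 0.21186 = 0.45225 hr

Final: 0.45225 hr


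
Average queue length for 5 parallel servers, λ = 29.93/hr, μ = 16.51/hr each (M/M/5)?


a = λ/μ = 1.8128; ρ = a/5 = 0.3626
P₀ = 0.162470
Lq = P₀·a^c·ρ / (c!·(1−ρ)²) = 0.162470·19.57935·0.3626/(120·0.40632)
= 0.02365

Final: 0.02365


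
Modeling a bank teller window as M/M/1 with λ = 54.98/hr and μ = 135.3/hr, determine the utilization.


ρ = λ/μ = 54.98/135.3 = 0.4064

Final: 0.4064


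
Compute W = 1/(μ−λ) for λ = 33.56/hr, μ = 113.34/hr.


W = 1/(μ−λ) = 1/(113.34 − 33.56) = 1/79.78 = 0.01253 hr

Final: 0.01253 hr


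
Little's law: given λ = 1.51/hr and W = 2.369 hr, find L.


L = λW = 1.51·2.369 = 3.5772

Final: 3.5772


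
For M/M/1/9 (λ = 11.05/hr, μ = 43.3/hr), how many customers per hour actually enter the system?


ρ = 0.2552; P_K = (1−ρ)ρ^9/(1−ρ^10) = 0.000003419
λ_eff = λ(1 − P_K) = 11.05·(1 − 0.000003419) = 11.05·0.999997 = 11.0500 /hr

Final: 11.0500 /hr


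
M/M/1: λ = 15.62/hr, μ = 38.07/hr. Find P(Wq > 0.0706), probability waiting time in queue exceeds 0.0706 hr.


ρ = 15.62/38.07 = 0.4103
P(Wq > t) = ρ·e^{−(μ−λ)t} = 0.4103·e^{−1.5850}
= 0.4103·0.204954 = 0.084092

Final: 0.084092


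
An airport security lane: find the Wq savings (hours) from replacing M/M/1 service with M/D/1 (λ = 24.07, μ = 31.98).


ρ = 24.07/31.98 = 0.7527
Wq(M/M/1) = ρ/(μ−λ) = 0.7527/7.91 = 0.09515 hr
Wq(M/D/1) = ρ/(2(μ−λ)) = 0.04758 hr
Savings = 0.09515 − 0.04758 = 0.04758 hr

Final: 0.04758 hr


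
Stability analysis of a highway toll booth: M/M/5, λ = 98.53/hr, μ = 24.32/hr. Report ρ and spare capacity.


Total capacity cμ = 5·24.32 = 121.60/hr
ρ = λ/(cμ) = 98.53/121.60 = 0.8103
Stable ⇔ ρ < 1: YES
Spare capacity = cμ − λ = 121.60 − 98.53 = 23.07/hr

Final: ρ = 0.8103; stable; margin = 23.07/hr
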